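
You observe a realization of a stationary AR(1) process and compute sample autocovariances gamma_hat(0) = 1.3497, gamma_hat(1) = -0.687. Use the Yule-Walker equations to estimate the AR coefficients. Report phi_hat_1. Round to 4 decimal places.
\hat\phi_{1} = -0.5090

The Yule-Walker equations for an AR(p) process read, in matrix form,
  Gamma_p phi = r_p,   with   (Gamma_p)_{ij} = gamma(|i - j|),
                       (r_p)_i = gamma(i),   i,j = 1..p.
Substitute the sample gammas (Toeplitz matrix and right-hand side of size 1):
  Gamma_p = [[1.3497]]
  r_p     = [-0.687]
With p = 1 this is the single equation gamma(0) phi_1 = gamma(1):
  phi_hat_1 = gamma(1) / gamma(0) = -0.687 / 1.3497 = -0.5090.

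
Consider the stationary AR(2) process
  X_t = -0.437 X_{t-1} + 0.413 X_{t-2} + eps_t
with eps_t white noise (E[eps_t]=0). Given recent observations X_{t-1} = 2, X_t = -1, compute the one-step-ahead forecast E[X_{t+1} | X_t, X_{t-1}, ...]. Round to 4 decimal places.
E[X_{t+1} \mid \mathcal F_t] = 1.2630

For an AR(p) model X_t = c + sum_i phi_i X_{t-i} + eps_t, the
one-step-ahead conditional mean is
  E[X_{t+1} | X_t, ...] = c + sum_i phi_i X_{t+1-i}.
Substitute known values:
  E[X_{t+1} | ...] = (-0.437) * (-1) + (0.413) * (2)
                   = 1.2630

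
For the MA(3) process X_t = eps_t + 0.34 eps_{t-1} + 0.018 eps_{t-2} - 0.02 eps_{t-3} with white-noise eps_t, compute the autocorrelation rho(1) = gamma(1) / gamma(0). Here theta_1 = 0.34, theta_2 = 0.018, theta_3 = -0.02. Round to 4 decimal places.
\rho(1) = 0.3097

For an MA(q) process with theta_0 = 1, the autocovariance is
  gamma(k) = sigma^2 * sum_{i=0..q-k} theta_i * theta_{i+k},
and rho(k) = gamma(k) / gamma(0). Sigma^2 cancels.
  numerator   = (1)*(0.34) + (0.34)*(0.018) + (0.018)*(-0.02) = 0.34576.
  denominator = (1)^2 + (0.34)^2 + (0.018)^2 + (-0.02)^2 = 1.116324.
  rho(1) = 0.34576 / 1.116324 = 0.3097.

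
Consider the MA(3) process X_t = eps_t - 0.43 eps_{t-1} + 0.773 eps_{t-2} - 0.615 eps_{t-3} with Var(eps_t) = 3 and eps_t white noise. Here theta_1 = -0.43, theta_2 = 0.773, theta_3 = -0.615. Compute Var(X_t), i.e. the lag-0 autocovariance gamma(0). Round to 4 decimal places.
\gamma(0) = 6.4820

For an MA(q) process X_t = eps_t + sum_i theta_i eps_{t-i} with
Var(eps_t) = sigma^2, the variance is
  gamma(0) = sigma^2 * (1 + sum_i theta_i^2).
  sum_i theta_i^2 = (-0.43)^2 + (0.773)^2 + (-0.615)^2 = 0.1849 + 0.597529 + 0.378225 = 1.160654.
  gamma(0) = 3 * (1 + 1.160654) = 3 * 2.160654 = 6.481962, which rounds to 6.4820.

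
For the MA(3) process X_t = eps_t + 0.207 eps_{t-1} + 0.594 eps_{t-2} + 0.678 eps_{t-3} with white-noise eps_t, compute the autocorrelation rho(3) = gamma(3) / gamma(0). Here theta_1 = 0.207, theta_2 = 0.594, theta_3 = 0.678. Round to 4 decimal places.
\rho(3) = 0.3654

For an MA(q) process with theta_0 = 1, the autocovariance is
  gamma(k) = sigma^2 * sum_{i=0..q-k} theta_i * theta_{i+k},
and rho(k) = gamma(k) / gamma(0). Sigma^2 cancels.
  numerator   = (1)*(0.678) = 0.678.
  denominator = (1)^2 + (0.207)^2 + (0.594)^2 + (0.678)^2 = 1.855369.
  rho(3) = 0.678 / 1.855369 = 0.3654.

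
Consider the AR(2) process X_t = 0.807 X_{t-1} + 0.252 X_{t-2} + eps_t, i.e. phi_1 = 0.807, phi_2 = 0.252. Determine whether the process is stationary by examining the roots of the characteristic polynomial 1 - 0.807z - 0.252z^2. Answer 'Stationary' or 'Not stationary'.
\text{Not stationary}

The AR(p) characteristic polynomial is P(z) = 1 - 0.807z - 0.252z^2.
Stationarity requires all roots to lie outside the unit circle, i.e. |z| > 1 for every root.
Set 1 + (-0.807) z + (-0.252) z^2 = 0, i.e. a z^2 + b z + c = 0 with a = -0.252, b = -0.807, c = 1.
Discriminant D = b^2 - 4ac = (-0.807)^2 - 4*(-0.252)*1 = 0.651249 - (-1.008) = 1.659249.
D >= 0, so the roots are real: z = (-b +/- sqrt(D)) / (2a) = (0.807 +/- 1.288118) / (-0.504).
  z_1 = (0.807 + 1.288118) / (-0.504) = -4.157,   |z_1| = 4.157.
  z_2 = (0.807 - 1.288118) / (-0.504) = 0.9546,   |z_2| = 0.9546.
Moduli of all roots: 4.1570, 0.9546.
All moduli strictly greater than 1? No.
Verdict: Not stationary.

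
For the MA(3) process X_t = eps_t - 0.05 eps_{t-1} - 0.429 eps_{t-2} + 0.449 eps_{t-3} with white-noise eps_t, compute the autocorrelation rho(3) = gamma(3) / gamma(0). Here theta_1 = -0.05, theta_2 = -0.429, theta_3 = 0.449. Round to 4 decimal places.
\rho(3) = 0.3235

For an MA(q) process with theta_0 = 1, the autocovariance is
  gamma(k) = sigma^2 * sum_{i=0..q-k} theta_i * theta_{i+k},
and rho(k) = gamma(k) / gamma(0). Sigma^2 cancels.
  numerator   = (1)*(0.449) = 0.449.
  denominator = (1)^2 + (-0.05)^2 + (-0.429)^2 + (0.449)^2 = 1.388142.
  rho(3) = 0.449 / 1.388142 = 0.3235.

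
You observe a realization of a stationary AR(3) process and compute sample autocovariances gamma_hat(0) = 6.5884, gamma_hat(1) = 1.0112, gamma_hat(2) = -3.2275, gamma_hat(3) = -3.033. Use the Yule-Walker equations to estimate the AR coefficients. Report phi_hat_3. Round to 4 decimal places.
\hat\phi_{3} = -0.3750

The Yule-Walker equations for an AR(p) process read, in matrix form,
  Gamma_p phi = r_p,   with   (Gamma_p)_{ij} = gamma(|i - j|),
                       (r_p)_i = gamma(i),   i,j = 1..p.
Substitute the sample gammas (Toeplitz matrix and right-hand side of size 3):
  Gamma_p = [[6.5884, 1.0112, -3.2275], [1.0112, 6.5884, 1.0112], [-3.2275, 1.0112, 6.5884]]
  r_p     = [1.0112, -3.2275, -3.033]
Written out (R1..R3):
  (R1) 6.5884 phi_1 + 1.0112 phi_2 - 3.2275 phi_3 = 1.0112
  (R2) 1.0112 phi_1 + 6.5884 phi_2 + 1.0112 phi_3 = -3.2275
  (R3) -3.2275 phi_1 + 1.0112 phi_2 + 6.5884 phi_3 = -3.033
Gaussian elimination:
  R2 <- R2 - (1.0112/6.5884) R1 = R2 - (0.153482) R1:  6.433199 phi_2 + 1.506563 phi_3 = -3.382701
  R3 <- R3 - (-3.2275/6.5884) R1 = R3 - (-0.489876) R1:  1.506563 phi_2 + 5.007325 phi_3 = -2.537637
  R3 <- R3 - (1.506563/6.433199) R2 = R3 - (0.234186) R2:  4.654509 phi_3 = -1.745457
Back-substitution:
  phi_hat_3 = -1.745457 / 4.654509 = -0.375004
  phi_hat_2 = (-3.382701 - (1.506563)(-0.375004)) / 6.433199 = -0.437999
  phi_hat_1 = (1.0112 - (1.0112)(-0.437999) - (-3.2275)(-0.375004)) / 6.5884 = 0.037002
So phi_hat = [0.0370, -0.4380, -0.3750].
Therefore phi_hat_3 = -0.3750.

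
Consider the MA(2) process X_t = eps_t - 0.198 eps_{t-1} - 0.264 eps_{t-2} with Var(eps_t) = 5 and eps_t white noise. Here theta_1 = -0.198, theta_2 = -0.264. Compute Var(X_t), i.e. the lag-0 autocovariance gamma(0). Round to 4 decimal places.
\gamma(0) = 5.5445

For an MA(q) process X_t = eps_t + sum_i theta_i eps_{t-i} with
Var(eps_t) = sigma^2, the variance is
  gamma(0) = sigma^2 * (1 + sum_i theta_i^2).
  sum_i theta_i^2 = (-0.198)^2 + (-0.264)^2 = 0.039204 + 0.069696 = 0.1089.
  gamma(0) = 5 * (1 + 0.1089) = 5 * 1.1089 = 5.5445.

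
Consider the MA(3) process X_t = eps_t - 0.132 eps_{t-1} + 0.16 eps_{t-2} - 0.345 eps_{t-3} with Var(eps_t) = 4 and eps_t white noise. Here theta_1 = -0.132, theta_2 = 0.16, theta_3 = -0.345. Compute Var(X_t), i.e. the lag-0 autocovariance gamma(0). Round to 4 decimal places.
\gamma(0) = 4.6482

For an MA(q) process X_t = eps_t + sum_i theta_i eps_{t-i} with
Var(eps_t) = sigma^2, the variance is
  gamma(0) = sigma^2 * (1 + sum_i theta_i^2).
  sum_i theta_i^2 = (-0.132)^2 + (0.16)^2 + (-0.345)^2 = 0.017424 + 0.0256 + 0.119025 = 0.162049.
  gamma(0) = 4 * (1 + 0.162049) = 4 * 1.162049 = 4.648196, which rounds to 4.6482.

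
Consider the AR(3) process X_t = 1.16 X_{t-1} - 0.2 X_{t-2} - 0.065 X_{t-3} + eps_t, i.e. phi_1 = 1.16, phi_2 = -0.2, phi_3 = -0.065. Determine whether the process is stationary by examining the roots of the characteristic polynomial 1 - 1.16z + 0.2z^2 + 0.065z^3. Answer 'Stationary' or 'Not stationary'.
\text{Stationary}

The AR(p) characteristic polynomial is P(z) = 1 - 1.16z + 0.2z^2 + 0.065z^3.
Stationarity requires all roots to lie outside the unit circle, i.e. |z| > 1 for every root.
Degree 3: look for a simple real root z0 first, then factor out (1 - z/z0) and solve the remaining quadratic.
Testing z0 = 2: P(2) = 1 + (-1.16)(2) + (0.2)(2)^2 + (0.065)(2)^3
  = 1 + (-2.32) + (0.8) + (0.52) = 0.  So z_0 = 2 is a root, |z_0| = 2.
Divide out the factor (1 - 0.5 z) = (1 - z/z0) (since 1/z0 = 0.5):
  P(z) = (1 - 0.5 z)(1 + (-0.66) z + (-0.13) z^2)
  [check: z-coef -0.66 - (0.5) = -1.16; z^2-coef -0.13 - (0.5)(-0.66) = 0.2; z^3-coef -(0.5)(-0.13) = 0.065.]
Remaining roots from the quadratic factor 1 + (-0.66) z + (-0.13) z^2:
  Set 1 + (-0.66) z + (-0.13) z^2 = 0, i.e. a z^2 + b z + c = 0 with a = -0.13, b = -0.66, c = 1.
  Discriminant D = b^2 - 4ac = (-0.66)^2 - 4*(-0.13)*1 = 0.4356 - (-0.52) = 0.9556.
  D >= 0, so the roots are real: z = (-b +/- sqrt(D)) / (2a) = (0.66 +/- 0.977548) / (-0.26).
    z_1 = (0.66 + 0.977548) / (-0.26) = -6.2983,   |z_1| = 6.2983.
    z_2 = (0.66 - 0.977548) / (-0.26) = 1.2213,   |z_2| = 1.2213.
Moduli of all roots: 2.0000, 6.2983, 1.2213.
All moduli strictly greater than 1? Yes.
Verdict: Stationary.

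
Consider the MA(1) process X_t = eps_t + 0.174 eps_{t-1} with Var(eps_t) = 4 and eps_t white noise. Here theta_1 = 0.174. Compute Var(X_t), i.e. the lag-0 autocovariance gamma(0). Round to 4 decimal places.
\gamma(0) = 4.1211

For an MA(q) process X_t = eps_t + sum_i theta_i eps_{t-i} with
Var(eps_t) = sigma^2, the variance is
  gamma(0) = sigma^2 * (1 + sum_i theta_i^2).
  sum_i theta_i^2 = (0.174)^2 = 0.030276.
  gamma(0) = 4 * (1 + 0.030276) = 4 * 1.030276 = 4.121104, which rounds to 4.1211.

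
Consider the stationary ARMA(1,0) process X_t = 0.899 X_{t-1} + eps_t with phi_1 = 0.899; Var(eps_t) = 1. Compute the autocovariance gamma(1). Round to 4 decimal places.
\gamma(1) = 4.6872

Multiply the model equation by X_{t-k} and take expectations. With theta_0 = psi_0 = 1 and psi_j the MA(infinity) weights, this gives
  gamma(k) - sum_i phi_i gamma(k-i) = c_k,
  c_k = sigma^2 * sum_{j=k..q} theta_j psi_{j-k}   (c_k = 0 for k > q),
using gamma(-m) = gamma(m).
Pure AR (q = 0): c_0 = sigma^2 = 1, c_k = 0 for k >= 1.
Equations for k = 0 and k = 1 (AR order 1):
  gamma(0) = phi_1 gamma(1) + c_0
  gamma(1) = phi_1 gamma(0) + c_1
Substituting the second into the first: gamma(0) (1 - phi_1^2) = c_0 + phi_1 c_1, so
  gamma(0) = c_0 / (1 - phi_1^2) = 1 / (1 - (0.899)^2) = 1 / 0.191799 = 5.213792.
  gamma(1) = phi_1 gamma(0) = (0.899)(5.213792) = 4.687199.
Therefore gamma(1) = 4.6872 (to 4 decimal places).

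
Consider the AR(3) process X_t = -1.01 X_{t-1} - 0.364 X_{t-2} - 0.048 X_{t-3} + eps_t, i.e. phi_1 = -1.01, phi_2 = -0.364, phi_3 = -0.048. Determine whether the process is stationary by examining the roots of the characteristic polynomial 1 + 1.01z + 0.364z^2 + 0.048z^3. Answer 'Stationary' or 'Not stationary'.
\text{Stationary}

The AR(p) characteristic polynomial is P(z) = 1 + 1.01z + 0.364z^2 + 0.048z^3.
Stationarity requires all roots to lie outside the unit circle, i.e. |z| > 1 for every root.
Degree 3: look for a simple real root z0 first, then factor out (1 - z/z0) and solve the remaining quadratic.
Testing z0 = -2.5: P(-2.5) = 1 + (1.01)(-2.5) + (0.364)(-2.5)^2 + (0.048)(-2.5)^3
  = 1 + (-2.525) + (2.275) + (-0.75) = 0.  So z_0 = -2.5 is a root, |z_0| = 2.5.
Divide out the factor (1 + 0.4 z) = (1 - z/z0) (since 1/z0 = -0.4):
  P(z) = (1 + 0.4 z)(1 + (0.61) z + (0.12) z^2)
  [check: z-coef 0.61 - (-0.4) = 1.01; z^2-coef 0.12 - (-0.4)(0.61) = 0.364; z^3-coef -(-0.4)(0.12) = 0.048.]
Remaining roots from the quadratic factor 1 + (0.61) z + (0.12) z^2:
  Set 1 + (0.61) z + (0.12) z^2 = 0, i.e. a z^2 + b z + c = 0 with a = 0.12, b = 0.61, c = 1.
  Discriminant D = b^2 - 4ac = (0.61)^2 - 4*(0.12)*1 = 0.3721 - (0.48) = -0.1079.
  D < 0, so the roots are the complex-conjugate pair z = (-b +/- i sqrt(-D)) / (2a) = -2.5417 +/- 1.3687i.
  For a conjugate pair |z|^2 = z * conj(z) = (product of roots) = c/a = 1/(0.12) = 8.333333, so |z| = sqrt(8.333333) = 2.8868 for both roots.
Moduli of all roots: 2.5000, 2.8868, 2.8868.
All moduli strictly greater than 1? Yes.
Verdict: Stationary.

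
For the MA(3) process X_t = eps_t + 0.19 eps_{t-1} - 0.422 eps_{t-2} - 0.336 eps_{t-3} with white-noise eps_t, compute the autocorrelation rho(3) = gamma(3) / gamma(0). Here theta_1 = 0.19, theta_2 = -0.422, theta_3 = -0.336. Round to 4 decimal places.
\rho(3) = -0.2532

For an MA(q) process with theta_0 = 1, the autocovariance is
  gamma(k) = sigma^2 * sum_{i=0..q-k} theta_i * theta_{i+k},
and rho(k) = gamma(k) / gamma(0). Sigma^2 cancels.
  numerator   = (1)*(-0.336) = -0.336.
  denominator = (1)^2 + (0.19)^2 + (-0.422)^2 + (-0.336)^2 = 1.32708.
  rho(3) = -0.336 / 1.32708 = -0.2532.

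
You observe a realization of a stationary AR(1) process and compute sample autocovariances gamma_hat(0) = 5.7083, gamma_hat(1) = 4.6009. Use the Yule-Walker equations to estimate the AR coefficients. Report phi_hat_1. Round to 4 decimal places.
\hat\phi_{1} = 0.8060

The Yule-Walker equations for an AR(p) process read, in matrix form,
  Gamma_p phi = r_p,   with   (Gamma_p)_{ij} = gamma(|i - j|),
                       (r_p)_i = gamma(i),   i,j = 1..p.
Substitute the sample gammas (Toeplitz matrix and right-hand side of size 1):
  Gamma_p = [[5.7083]]
  r_p     = [4.6009]
With p = 1 this is the single equation gamma(0) phi_1 = gamma(1):
  phi_hat_1 = gamma(1) / gamma(0) = 4.6009 / 5.7083 = 0.8060.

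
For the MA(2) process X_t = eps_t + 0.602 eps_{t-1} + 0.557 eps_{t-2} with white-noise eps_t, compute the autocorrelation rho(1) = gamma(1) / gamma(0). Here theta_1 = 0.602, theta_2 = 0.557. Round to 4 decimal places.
\rho(1) = 0.5604

For an MA(q) process with theta_0 = 1, the autocovariance is
  gamma(k) = sigma^2 * sum_{i=0..q-k} theta_i * theta_{i+k},
and rho(k) = gamma(k) / gamma(0). Sigma^2 cancels.
  numerator   = (1)*(0.602) + (0.602)*(0.557) = 0.937314.
  denominator = (1)^2 + (0.602)^2 + (0.557)^2 = 1.672653.
  rho(1) = 0.937314 / 1.672653 = 0.5604.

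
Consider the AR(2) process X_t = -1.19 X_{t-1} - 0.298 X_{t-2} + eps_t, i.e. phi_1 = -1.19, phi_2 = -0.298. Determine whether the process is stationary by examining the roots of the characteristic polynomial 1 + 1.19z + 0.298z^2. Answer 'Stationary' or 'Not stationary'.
\text{Stationary}

The AR(p) characteristic polynomial is P(z) = 1 + 1.19z + 0.298z^2.
Stationarity requires all roots to lie outside the unit circle, i.e. |z| > 1 for every root.
Set 1 + (1.19) z + (0.298) z^2 = 0, i.e. a z^2 + b z + c = 0 with a = 0.298, b = 1.19, c = 1.
Discriminant D = b^2 - 4ac = (1.19)^2 - 4*(0.298)*1 = 1.4161 - (1.192) = 0.2241.
D >= 0, so the roots are real: z = (-b +/- sqrt(D)) / (2a) = (-1.19 +/- 0.473392) / (0.596).
  z_1 = (-1.19 + 0.473392) / (0.596) = -1.2024,   |z_1| = 1.2024.
  z_2 = (-1.19 - 0.473392) / (0.596) = -2.7909,   |z_2| = 2.7909.
Moduli of all roots: 1.2024, 2.7909.
All moduli strictly greater than 1? Yes.
Verdict: Stationary.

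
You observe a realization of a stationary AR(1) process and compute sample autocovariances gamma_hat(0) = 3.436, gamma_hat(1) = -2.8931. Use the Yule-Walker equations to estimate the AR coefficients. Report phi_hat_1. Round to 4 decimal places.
\hat\phi_{1} = -0.8420

The Yule-Walker equations for an AR(p) process read, in matrix form,
  Gamma_p phi = r_p,   with   (Gamma_p)_{ij} = gamma(|i - j|),
                       (r_p)_i = gamma(i),   i,j = 1..p.
Substitute the sample gammas (Toeplitz matrix and right-hand side of size 1):
  Gamma_p = [[3.436]]
  r_p     = [-2.8931]
With p = 1 this is the single equation gamma(0) phi_1 = gamma(1):
  phi_hat_1 = gamma(1) / gamma(0) = -2.8931 / 3.436 = -0.8420.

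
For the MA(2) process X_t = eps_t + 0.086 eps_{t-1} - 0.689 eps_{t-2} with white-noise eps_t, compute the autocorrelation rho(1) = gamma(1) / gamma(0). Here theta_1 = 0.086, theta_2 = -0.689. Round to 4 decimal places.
\rho(1) = 0.0180

For an MA(q) process with theta_0 = 1, the autocovariance is
  gamma(k) = sigma^2 * sum_{i=0..q-k} theta_i * theta_{i+k},
and rho(k) = gamma(k) / gamma(0). Sigma^2 cancels.
  numerator   = (1)*(0.086) + (0.086)*(-0.689) = 0.026746.
  denominator = (1)^2 + (0.086)^2 + (-0.689)^2 = 1.482117.
  rho(1) = 0.026746 / 1.482117 = 0.0180.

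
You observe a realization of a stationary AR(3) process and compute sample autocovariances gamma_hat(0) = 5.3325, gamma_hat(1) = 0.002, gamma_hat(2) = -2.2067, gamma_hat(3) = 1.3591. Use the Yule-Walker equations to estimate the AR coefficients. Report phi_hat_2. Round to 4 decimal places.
\hat\phi_{2} = -0.4140

The Yule-Walker equations for an AR(p) process read, in matrix form,
  Gamma_p phi = r_p,   with   (Gamma_p)_{ij} = gamma(|i - j|),
                       (r_p)_i = gamma(i),   i,j = 1..p.
Substitute the sample gammas (Toeplitz matrix and right-hand side of size 3):
  Gamma_p = [[5.3325, 0.002, -2.2067], [0.002, 5.3325, 0.002], [-2.2067, 0.002, 5.3325]]
  r_p     = [0.002, -2.2067, 1.3591]
Written out (R1..R3):
  (R1) 5.3325 phi_1 + 0.002 phi_2 - 2.2067 phi_3 = 0.002
  (R2) 0.002 phi_1 + 5.3325 phi_2 + 0.002 phi_3 = -2.2067
  (R3) -2.2067 phi_1 + 0.002 phi_2 + 5.3325 phi_3 = 1.3591
Gaussian elimination:
  R2 <- R2 - (0.002/5.3325) R1 = R2 - (0.000375) R1:  5.332499 phi_2 + 0.002828 phi_3 = -2.206701
  R3 <- R3 - (-2.2067/5.3325) R1 = R3 - (-0.413821) R1:  0.002828 phi_2 + 4.419321 phi_3 = 1.359928
  R3 <- R3 - (0.002828/5.332499) R2 = R3 - (0.00053) R2:  4.41932 phi_3 = 1.361098
Back-substitution:
  phi_hat_3 = 1.361098 / 4.41932 = 0.307988
  phi_hat_2 = (-2.206701 - (0.002828)(0.307988)) / 5.332499 = -0.413984
  phi_hat_1 = (0.002 - (0.002)(-0.413984) - (-2.2067)(0.307988)) / 5.3325 = 0.127982
So phi_hat = [0.1280, -0.4140, 0.3080].
Therefore phi_hat_2 = -0.4140.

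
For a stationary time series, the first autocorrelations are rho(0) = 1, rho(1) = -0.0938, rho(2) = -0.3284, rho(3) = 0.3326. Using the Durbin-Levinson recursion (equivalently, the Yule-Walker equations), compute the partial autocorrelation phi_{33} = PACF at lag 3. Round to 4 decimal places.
\phi_{33} = 0.2960

The PACF at lag k is phi_{kk}, the last component of the solution
to the Yule-Walker system G_k phi = r_k where
  (G_k)_{ij} = rho(|i - j|), (r_k)_i = rho(i), i,j = 1..k.
Equivalently, Durbin-Levinson gives phi_{kk} iteratively:
  phi_{11} = rho(1)
  phi_{kk} = [rho(k) - sum_{j=1..k-1} phi_{k-1,j} rho(k-j)]
            / [1 - sum_{j=1..k-1} phi_{k-1,j} rho(j)],
  phi_{k,j} = phi_{k-1,j} - phi_{kk} phi_{k-1,k-j},  j = 1..k-1.
Step k = 1:
  phi_11 = rho(1) = -0.0938.
Step k = 2:
  phi_22 = [rho(2) - phi_11 rho(1)] / [1 - phi_11 rho(1)] = [-0.3284 - (-0.0938)(-0.0938)] / [1 - (-0.0938)(-0.0938)]
         = -0.33719844 / 0.99120156 = -0.340192.
  Update: phi_21 = phi_11 - phi_22 phi_11 = -0.0938 - (-0.340192)(-0.0938) = -0.12571.
Step k = 3:
  phi_33 = [rho(3) - phi_21 rho(2) - phi_22 rho(1)] / [1 - phi_21 rho(1) - phi_22 rho(2)]
    numerator   = 0.3326 - (-0.12571)(-0.3284) - (-0.340192)(-0.0938) = 0.25940687
    denominator = 1 - (-0.12571)(-0.0938) - (-0.340192)(-0.3284) = 0.87648948
  phi_33 = 0.25940687 / 0.87648948 = 0.296.
Therefore phi_{33} = 0.2960.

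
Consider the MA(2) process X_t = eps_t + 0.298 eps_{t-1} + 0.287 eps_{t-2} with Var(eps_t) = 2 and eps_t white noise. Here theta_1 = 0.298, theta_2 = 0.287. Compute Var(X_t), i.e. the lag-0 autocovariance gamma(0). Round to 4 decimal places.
\gamma(0) = 2.3423

For an MA(q) process X_t = eps_t + sum_i theta_i eps_{t-i} with
Var(eps_t) = sigma^2, the variance is
  gamma(0) = sigma^2 * (1 + sum_i theta_i^2).
  sum_i theta_i^2 = (0.298)^2 + (0.287)^2 = 0.088804 + 0.082369 = 0.171173.
  gamma(0) = 2 * (1 + 0.171173) = 2 * 1.171173 = 2.342346, which rounds to 2.3423.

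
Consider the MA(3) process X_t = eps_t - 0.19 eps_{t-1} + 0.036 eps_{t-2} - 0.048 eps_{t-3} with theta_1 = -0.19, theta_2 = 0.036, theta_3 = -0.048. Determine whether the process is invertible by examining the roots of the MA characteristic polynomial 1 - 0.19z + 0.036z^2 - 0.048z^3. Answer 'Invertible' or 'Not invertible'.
\text{Invertible}

The MA(q) characteristic polynomial is P(z) = 1 - 0.19z + 0.036z^2 - 0.048z^3.
Invertibility requires all roots to lie outside the unit circle, i.e. |z| > 1 for every root.
Degree 3: look for a simple real root z0 first, then factor out (1 - z/z0) and solve the remaining quadratic.
Testing z0 = 2.5: P(2.5) = 1 + (-0.19)(2.5) + (0.036)(2.5)^2 + (-0.048)(2.5)^3
  = 1 + (-0.475) + (0.225) + (-0.75) = 0.  So z_0 = 2.5 is a root, |z_0| = 2.5.
Divide out the factor (1 - 0.4 z) = (1 - z/z0) (since 1/z0 = 0.4):
  P(z) = (1 - 0.4 z)(1 + (0.21) z + (0.12) z^2)
  [check: z-coef 0.21 - (0.4) = -0.19; z^2-coef 0.12 - (0.4)(0.21) = 0.036; z^3-coef -(0.4)(0.12) = -0.048.]
Remaining roots from the quadratic factor 1 + (0.21) z + (0.12) z^2:
  Set 1 + (0.21) z + (0.12) z^2 = 0, i.e. a z^2 + b z + c = 0 with a = 0.12, b = 0.21, c = 1.
  Discriminant D = b^2 - 4ac = (0.21)^2 - 4*(0.12)*1 = 0.0441 - (0.48) = -0.4359.
  D < 0, so the roots are the complex-conjugate pair z = (-b +/- i sqrt(-D)) / (2a) = -0.875 +/- 2.7509i.
  For a conjugate pair |z|^2 = z * conj(z) = (product of roots) = c/a = 1/(0.12) = 8.333333, so |z| = sqrt(8.333333) = 2.8868 for both roots.
Moduli of all roots: 2.5000, 2.8868, 2.8868.
All moduli strictly greater than 1? Yes.
Verdict: Invertible.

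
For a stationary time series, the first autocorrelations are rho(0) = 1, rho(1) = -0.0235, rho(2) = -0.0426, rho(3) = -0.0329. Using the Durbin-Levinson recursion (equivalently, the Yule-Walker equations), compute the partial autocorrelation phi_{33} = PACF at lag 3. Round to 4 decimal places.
\phi_{33} = -0.0350

The PACF at lag k is phi_{kk}, the last component of the solution
to the Yule-Walker system G_k phi = r_k where
  (G_k)_{ij} = rho(|i - j|), (r_k)_i = rho(i), i,j = 1..k.
Equivalently, Durbin-Levinson gives phi_{kk} iteratively:
  phi_{11} = rho(1)
  phi_{kk} = [rho(k) - sum_{j=1..k-1} phi_{k-1,j} rho(k-j)]
            / [1 - sum_{j=1..k-1} phi_{k-1,j} rho(j)],
  phi_{k,j} = phi_{k-1,j} - phi_{kk} phi_{k-1,k-j},  j = 1..k-1.
Step k = 1:
  phi_11 = rho(1) = -0.0235.
Step k = 2:
  phi_22 = [rho(2) - phi_11 rho(1)] / [1 - phi_11 rho(1)] = [-0.0426 - (-0.0235)(-0.0235)] / [1 - (-0.0235)(-0.0235)]
         = -0.04315225 / 0.99944775 = -0.043176.
  Update: phi_21 = phi_11 - phi_22 phi_11 = -0.0235 - (-0.043176)(-0.0235) = -0.024515.
Step k = 3:
  phi_33 = [rho(3) - phi_21 rho(2) - phi_22 rho(1)] / [1 - phi_21 rho(1) - phi_22 rho(2)]
    numerator   = -0.0329 - (-0.024515)(-0.0426) - (-0.043176)(-0.0235) = -0.03495896
    denominator = 1 - (-0.024515)(-0.0235) - (-0.043176)(-0.0426) = 0.9975846
  phi_33 = -0.03495896 / 0.9975846 = -0.035.
Therefore phi_{33} = -0.0350.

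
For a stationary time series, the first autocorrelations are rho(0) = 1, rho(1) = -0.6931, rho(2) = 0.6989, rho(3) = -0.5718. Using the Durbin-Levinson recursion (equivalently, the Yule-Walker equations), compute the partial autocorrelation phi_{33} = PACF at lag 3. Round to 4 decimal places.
\phi_{33} = 0.0009

The PACF at lag k is phi_{kk}, the last component of the solution
to the Yule-Walker system G_k phi = r_k where
  (G_k)_{ij} = rho(|i - j|), (r_k)_i = rho(i), i,j = 1..k.
Equivalently, Durbin-Levinson gives phi_{kk} iteratively:
  phi_{11} = rho(1)
  phi_{kk} = [rho(k) - sum_{j=1..k-1} phi_{k-1,j} rho(k-j)]
            / [1 - sum_{j=1..k-1} phi_{k-1,j} rho(j)],
  phi_{k,j} = phi_{k-1,j} - phi_{kk} phi_{k-1,k-j},  j = 1..k-1.
Step k = 1:
  phi_11 = rho(1) = -0.6931.
Step k = 2:
  phi_22 = [rho(2) - phi_11 rho(1)] / [1 - phi_11 rho(1)] = [0.6989 - (-0.6931)(-0.6931)] / [1 - (-0.6931)(-0.6931)]
         = 0.21851239 / 0.51961239 = 0.42053.
  Update: phi_21 = phi_11 - phi_22 phi_11 = -0.6931 - (0.42053)(-0.6931) = -0.401631.
Step k = 3:
  phi_33 = [rho(3) - phi_21 rho(2) - phi_22 rho(1)] / [1 - phi_21 rho(1) - phi_22 rho(2)]
    numerator   = -0.5718 - (-0.401631)(0.6989) - (0.42053)(-0.6931) = 0.00036893
    denominator = 1 - (-0.401631)(-0.6931) - (0.42053)(0.6989) = 0.42772146
  phi_33 = 0.00036893 / 0.42772146 = 0.0009.
Therefore phi_{33} = 0.0009.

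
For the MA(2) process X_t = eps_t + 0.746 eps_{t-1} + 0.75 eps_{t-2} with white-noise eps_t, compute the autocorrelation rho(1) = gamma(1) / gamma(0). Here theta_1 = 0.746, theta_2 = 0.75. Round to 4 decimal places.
\rho(1) = 0.6161

For an MA(q) process with theta_0 = 1, the autocovariance is
  gamma(k) = sigma^2 * sum_{i=0..q-k} theta_i * theta_{i+k},
and rho(k) = gamma(k) / gamma(0). Sigma^2 cancels.
  numerator   = (1)*(0.746) + (0.746)*(0.75) = 1.3055.
  denominator = (1)^2 + (0.746)^2 + (0.75)^2 = 2.119016.
  rho(1) = 1.3055 / 2.119016 = 0.6161.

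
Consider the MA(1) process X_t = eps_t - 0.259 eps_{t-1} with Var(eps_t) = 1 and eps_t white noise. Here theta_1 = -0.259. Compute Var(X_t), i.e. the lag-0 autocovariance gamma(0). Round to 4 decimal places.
\gamma(0) = 1.0671

For an MA(q) process X_t = eps_t + sum_i theta_i eps_{t-i} with
Var(eps_t) = sigma^2, the variance is
  gamma(0) = sigma^2 * (1 + sum_i theta_i^2).
  sum_i theta_i^2 = (-0.259)^2 = 0.067081.
  gamma(0) = 1 * (1 + 0.067081) = 1 * 1.067081 = 1.067081, which rounds to 1.0671.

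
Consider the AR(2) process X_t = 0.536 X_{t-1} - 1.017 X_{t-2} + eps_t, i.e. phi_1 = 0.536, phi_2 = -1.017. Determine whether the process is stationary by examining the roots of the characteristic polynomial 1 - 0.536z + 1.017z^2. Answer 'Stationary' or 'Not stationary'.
\text{Not stationary}

The AR(p) characteristic polynomial is P(z) = 1 - 0.536z + 1.017z^2.
Stationarity requires all roots to lie outside the unit circle, i.e. |z| > 1 for every root.
Set 1 + (-0.536) z + (1.017) z^2 = 0, i.e. a z^2 + b z + c = 0 with a = 1.017, b = -0.536, c = 1.
Discriminant D = b^2 - 4ac = (-0.536)^2 - 4*(1.017)*1 = 0.287296 - (4.068) = -3.780704.
D < 0, so the roots are the complex-conjugate pair z = (-b +/- i sqrt(-D)) / (2a) = 0.2635 +/- 0.956i.
For a conjugate pair |z|^2 = z * conj(z) = (product of roots) = c/a = 1/(1.017) = 0.983284, so |z| = sqrt(0.983284) = 0.9916 for both roots.
Moduli of all roots: 0.9916, 0.9916.
All moduli strictly greater than 1? No.
Verdict: Not stationary.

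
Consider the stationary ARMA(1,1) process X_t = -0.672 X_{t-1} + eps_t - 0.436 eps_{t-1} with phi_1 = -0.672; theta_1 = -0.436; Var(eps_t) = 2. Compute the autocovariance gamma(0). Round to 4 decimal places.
\gamma(0) = 6.4771

Multiply the model equation by X_{t-k} and take expectations. With theta_0 = psi_0 = 1 and psi_j the MA(infinity) weights, this gives
  gamma(k) - sum_i phi_i gamma(k-i) = c_k,
  c_k = sigma^2 * sum_{j=k..q} theta_j psi_{j-k}   (c_k = 0 for k > q),
using gamma(-m) = gamma(m).
psi-weights needed (psi_j = theta_j + sum_i phi_i psi_{j-i}):
  psi_1 = theta_1 + phi_1 = -0.436 + (-0.672) = -1.108
Right-hand sides:
  c_0 = sigma^2 (1 + theta_1 psi_1) = 2 * (1 + (-0.436)(-1.108)) = 2 * 1.483088 = 2.966176
  c_1 = sigma^2 theta_1 = 2 * (-0.436) = -0.872
  c_2 = 0
Equations for k = 0 and k = 1 (AR order 1):
  gamma(0) = phi_1 gamma(1) + c_0
  gamma(1) = phi_1 gamma(0) + c_1
Substituting the second into the first: gamma(0) (1 - phi_1^2) = c_0 + phi_1 c_1, so
  gamma(0) = (c_0 + phi_1 c_1) / (1 - phi_1^2) = (2.966176 + (-0.672)(-0.872)) / (1 - (-0.672)^2) = 3.55216 / 0.548416 = 6.477127.
Therefore gamma(0) = 6.4771 (to 4 decimal places).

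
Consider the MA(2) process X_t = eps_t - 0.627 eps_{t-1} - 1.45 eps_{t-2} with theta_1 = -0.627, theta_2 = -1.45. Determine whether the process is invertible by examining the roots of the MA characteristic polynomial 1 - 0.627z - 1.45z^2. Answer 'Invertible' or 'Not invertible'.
\text{Not invertible}

The MA(q) characteristic polynomial is P(z) = 1 - 0.627z - 1.45z^2.
Invertibility requires all roots to lie outside the unit circle, i.e. |z| > 1 for every root.
Set 1 + (-0.627) z + (-1.45) z^2 = 0, i.e. a z^2 + b z + c = 0 with a = -1.45, b = -0.627, c = 1.
Discriminant D = b^2 - 4ac = (-0.627)^2 - 4*(-1.45)*1 = 0.393129 - (-5.8) = 6.193129.
D >= 0, so the roots are real: z = (-b +/- sqrt(D)) / (2a) = (0.627 +/- 2.4886) / (-2.9).
  z_1 = (0.627 + 2.4886) / (-2.9) = -1.0743,   |z_1| = 1.0743.
  z_2 = (0.627 - 2.4886) / (-2.9) = 0.6419,   |z_2| = 0.6419.
Moduli of all roots: 1.0743, 0.6419.
All moduli strictly greater than 1? No.
Verdict: Not invertible.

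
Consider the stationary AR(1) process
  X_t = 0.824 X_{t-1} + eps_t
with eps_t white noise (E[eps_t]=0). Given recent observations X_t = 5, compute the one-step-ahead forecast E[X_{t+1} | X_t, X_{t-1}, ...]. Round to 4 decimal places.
E[X_{t+1} \mid \mathcal F_t] = 4.1200

For an AR(p) model X_t = c + sum_i phi_i X_{t-i} + eps_t, the
one-step-ahead conditional mean is
  E[X_{t+1} | X_t, ...] = c + sum_i phi_i X_{t+1-i}.
Substitute known values:
  E[X_{t+1} | ...] = (0.824) * (5)
                   = 4.1200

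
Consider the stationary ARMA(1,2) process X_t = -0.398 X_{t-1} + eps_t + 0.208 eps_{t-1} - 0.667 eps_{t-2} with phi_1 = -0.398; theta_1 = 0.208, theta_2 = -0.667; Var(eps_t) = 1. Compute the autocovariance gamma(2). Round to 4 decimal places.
\gamma(2) = -0.5703

Multiply the model equation by X_{t-k} and take expectations. With theta_0 = psi_0 = 1 and psi_j the MA(infinity) weights, this gives
  gamma(k) - sum_i phi_i gamma(k-i) = c_k,
  c_k = sigma^2 * sum_{j=k..q} theta_j psi_{j-k}   (c_k = 0 for k > q),
using gamma(-m) = gamma(m).
psi-weights needed (psi_j = theta_j + sum_i phi_i psi_{j-i}):
  psi_1 = theta_1 + phi_1 = 0.208 + (-0.398) = -0.19
  psi_2 = theta_2 + phi_1 psi_1 = -0.667 + (-0.398)(-0.19) = -0.59138
Right-hand sides:
  c_0 = sigma^2 (1 + theta_1 psi_1 + theta_2 psi_2) = 1 * (1 + (0.208)(-0.19) + (-0.667)(-0.59138)) = 1 * 1.35493 = 1.35493
  c_1 = sigma^2 (theta_1 + theta_2 psi_1) = 1 * (0.208 + (-0.667)(-0.19)) = 0.33473
  c_2 = sigma^2 theta_2 = 1 * (-0.667) = -0.667
Equations for k = 0 and k = 1 (AR order 1):
  gamma(0) = phi_1 gamma(1) + c_0
  gamma(1) = phi_1 gamma(0) + c_1
Substituting the second into the first: gamma(0) (1 - phi_1^2) = c_0 + phi_1 c_1, so
  gamma(0) = (c_0 + phi_1 c_1) / (1 - phi_1^2) = (1.35493 + (-0.398)(0.33473)) / (1 - (-0.398)^2) = 1.221708 / 0.841596 = 1.451656.
  gamma(1) = phi_1 gamma(0) + c_1 = (-0.398)(1.451656) + (0.33473) = -0.243029.
For k = 2: gamma(2) = phi_1 gamma(1) + c_2
  = (-0.398)(-0.243029) + (-0.667) = -0.570274.
Therefore gamma(2) = -0.5703 (to 4 decimal places).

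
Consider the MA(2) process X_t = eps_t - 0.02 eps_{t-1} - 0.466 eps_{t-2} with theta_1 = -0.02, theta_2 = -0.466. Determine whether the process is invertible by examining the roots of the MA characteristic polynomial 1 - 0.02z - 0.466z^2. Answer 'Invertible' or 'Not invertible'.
\text{Invertible}

The MA(q) characteristic polynomial is P(z) = 1 - 0.02z - 0.466z^2.
Invertibility requires all roots to lie outside the unit circle, i.e. |z| > 1 for every root.
Set 1 + (-0.02) z + (-0.466) z^2 = 0, i.e. a z^2 + b z + c = 0 with a = -0.466, b = -0.02, c = 1.
Discriminant D = b^2 - 4ac = (-0.02)^2 - 4*(-0.466)*1 = 0.0004 - (-1.864) = 1.8644.
D >= 0, so the roots are real: z = (-b +/- sqrt(D)) / (2a) = (0.02 +/- 1.36543) / (-0.932).
  z_1 = (0.02 + 1.36543) / (-0.932) = -1.4865,   |z_1| = 1.4865.
  z_2 = (0.02 - 1.36543) / (-0.932) = 1.4436,   |z_2| = 1.4436.
Moduli of all roots: 1.4865, 1.4436.
All moduli strictly greater than 1? Yes.
Verdict: Invertible.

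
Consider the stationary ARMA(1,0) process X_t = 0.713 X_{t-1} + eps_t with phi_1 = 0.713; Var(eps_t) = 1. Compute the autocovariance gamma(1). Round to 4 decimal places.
\gamma(1) = 1.4503

Multiply the model equation by X_{t-k} and take expectations. With theta_0 = psi_0 = 1 and psi_j the MA(infinity) weights, this gives
  gamma(k) - sum_i phi_i gamma(k-i) = c_k,
  c_k = sigma^2 * sum_{j=k..q} theta_j psi_{j-k}   (c_k = 0 for k > q),
using gamma(-m) = gamma(m).
Pure AR (q = 0): c_0 = sigma^2 = 1, c_k = 0 for k >= 1.
Equations for k = 0 and k = 1 (AR order 1):
  gamma(0) = phi_1 gamma(1) + c_0
  gamma(1) = phi_1 gamma(0) + c_1
Substituting the second into the first: gamma(0) (1 - phi_1^2) = c_0 + phi_1 c_1, so
  gamma(0) = c_0 / (1 - phi_1^2) = 1 / (1 - (0.713)^2) = 1 / 0.491631 = 2.034046.
  gamma(1) = phi_1 gamma(0) = (0.713)(2.034046) = 1.450275.
Therefore gamma(1) = 1.4503 (to 4 decimal places).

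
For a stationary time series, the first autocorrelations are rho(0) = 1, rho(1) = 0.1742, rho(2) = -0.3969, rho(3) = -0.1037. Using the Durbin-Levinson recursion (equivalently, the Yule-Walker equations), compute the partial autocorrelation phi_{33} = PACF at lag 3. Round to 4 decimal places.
\phi_{33} = 0.0930

The PACF at lag k is phi_{kk}, the last component of the solution
to the Yule-Walker system G_k phi = r_k where
  (G_k)_{ij} = rho(|i - j|), (r_k)_i = rho(i), i,j = 1..k.
Equivalently, Durbin-Levinson gives phi_{kk} iteratively:
  phi_{11} = rho(1)
  phi_{kk} = [rho(k) - sum_{j=1..k-1} phi_{k-1,j} rho(k-j)]
            / [1 - sum_{j=1..k-1} phi_{k-1,j} rho(j)],
  phi_{k,j} = phi_{k-1,j} - phi_{kk} phi_{k-1,k-j},  j = 1..k-1.
Step k = 1:
  phi_11 = rho(1) = 0.1742.
Step k = 2:
  phi_22 = [rho(2) - phi_11 rho(1)] / [1 - phi_11 rho(1)] = [-0.3969 - (0.1742)(0.1742)] / [1 - (0.1742)(0.1742)]
         = -0.42724564 / 0.96965436 = -0.440616.
  Update: phi_21 = phi_11 - phi_22 phi_11 = 0.1742 - (-0.440616)(0.1742) = 0.250955.
Step k = 3:
  phi_33 = [rho(3) - phi_21 rho(2) - phi_22 rho(1)] / [1 - phi_21 rho(1) - phi_22 rho(2)]
    numerator   = -0.1037 - (0.250955)(-0.3969) - (-0.440616)(0.1742) = 0.07265957
    denominator = 1 - (0.250955)(0.1742) - (-0.440616)(-0.3969) = 0.78140291
  phi_33 = 0.07265957 / 0.78140291 = 0.093.
Therefore phi_{33} = 0.0930.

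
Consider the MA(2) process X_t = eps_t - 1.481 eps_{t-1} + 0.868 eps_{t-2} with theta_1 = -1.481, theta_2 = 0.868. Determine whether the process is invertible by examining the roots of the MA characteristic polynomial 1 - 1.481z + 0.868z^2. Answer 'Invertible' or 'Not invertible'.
\text{Invertible}

The MA(q) characteristic polynomial is P(z) = 1 - 1.481z + 0.868z^2.
Invertibility requires all roots to lie outside the unit circle, i.e. |z| > 1 for every root.
Set 1 + (-1.481) z + (0.868) z^2 = 0, i.e. a z^2 + b z + c = 0 with a = 0.868, b = -1.481, c = 1.
Discriminant D = b^2 - 4ac = (-1.481)^2 - 4*(0.868)*1 = 2.193361 - (3.472) = -1.278639.
D < 0, so the roots are the complex-conjugate pair z = (-b +/- i sqrt(-D)) / (2a) = 0.8531 +/- 0.6514i.
For a conjugate pair |z|^2 = z * conj(z) = (product of roots) = c/a = 1/(0.868) = 1.152074, so |z| = sqrt(1.152074) = 1.0733 for both roots.
Moduli of all roots: 1.0733, 1.0733.
All moduli strictly greater than 1? Yes.
Verdict: Invertible.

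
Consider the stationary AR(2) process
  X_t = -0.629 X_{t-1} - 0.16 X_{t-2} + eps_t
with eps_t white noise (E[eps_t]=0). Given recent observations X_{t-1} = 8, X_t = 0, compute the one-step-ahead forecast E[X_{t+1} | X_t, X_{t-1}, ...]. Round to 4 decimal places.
E[X_{t+1} \mid \mathcal F_t] = -1.2800

For an AR(p) model X_t = c + sum_i phi_i X_{t-i} + eps_t, the
one-step-ahead conditional mean is
  E[X_{t+1} | X_t, ...] = c + sum_i phi_i X_{t+1-i}.
Substitute known values:
  E[X_{t+1} | ...] = (-0.629) * (0) + (-0.16) * (8)
                   = -1.2800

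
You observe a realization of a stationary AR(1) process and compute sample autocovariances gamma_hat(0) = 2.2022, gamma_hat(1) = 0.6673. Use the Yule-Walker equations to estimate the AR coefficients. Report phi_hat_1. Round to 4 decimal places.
\hat\phi_{1} = 0.3030

The Yule-Walker equations for an AR(p) process read, in matrix form,
  Gamma_p phi = r_p,   with   (Gamma_p)_{ij} = gamma(|i - j|),
                       (r_p)_i = gamma(i),   i,j = 1..p.
Substitute the sample gammas (Toeplitz matrix and right-hand side of size 1):
  Gamma_p = [[2.2022]]
  r_p     = [0.6673]
With p = 1 this is the single equation gamma(0) phi_1 = gamma(1):
  phi_hat_1 = gamma(1) / gamma(0) = 0.6673 / 2.2022 = 0.3030.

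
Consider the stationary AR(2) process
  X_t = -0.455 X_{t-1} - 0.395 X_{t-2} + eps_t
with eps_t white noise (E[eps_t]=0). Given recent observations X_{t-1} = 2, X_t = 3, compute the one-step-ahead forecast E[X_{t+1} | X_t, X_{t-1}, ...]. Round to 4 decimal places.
E[X_{t+1} \mid \mathcal F_t] = -2.1550

For an AR(p) model X_t = c + sum_i phi_i X_{t-i} + eps_t, the
one-step-ahead conditional mean is
  E[X_{t+1} | X_t, ...] = c + sum_i phi_i X_{t+1-i}.
Substitute known values:
  E[X_{t+1} | ...] = (-0.455) * (3) + (-0.395) * (2)
                   = -2.1550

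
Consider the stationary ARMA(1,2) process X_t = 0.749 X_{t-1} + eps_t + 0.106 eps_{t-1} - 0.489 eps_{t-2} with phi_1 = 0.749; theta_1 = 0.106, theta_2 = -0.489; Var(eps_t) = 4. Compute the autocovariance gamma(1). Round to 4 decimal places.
\gamma(1) = 4.0942

Multiply the model equation by X_{t-k} and take expectations. With theta_0 = psi_0 = 1 and psi_j the MA(infinity) weights, this gives
  gamma(k) - sum_i phi_i gamma(k-i) = c_k,
  c_k = sigma^2 * sum_{j=k..q} theta_j psi_{j-k}   (c_k = 0 for k > q),
using gamma(-m) = gamma(m).
psi-weights needed (psi_j = theta_j + sum_i phi_i psi_{j-i}):
  psi_1 = theta_1 + phi_1 = 0.106 + (0.749) = 0.855
  psi_2 = theta_2 + phi_1 psi_1 = -0.489 + (0.749)(0.855) = 0.151395
Right-hand sides:
  c_0 = sigma^2 (1 + theta_1 psi_1 + theta_2 psi_2) = 4 * (1 + (0.106)(0.855) + (-0.489)(0.151395)) = 4 * 1.016598 = 4.066391
  c_1 = sigma^2 (theta_1 + theta_2 psi_1) = 4 * (0.106 + (-0.489)(0.855)) = -1.24838
  c_2 = sigma^2 theta_2 = 4 * (-0.489) = -1.956
Equations for k = 0 and k = 1 (AR order 1):
  gamma(0) = phi_1 gamma(1) + c_0
  gamma(1) = phi_1 gamma(0) + c_1
Substituting the second into the first: gamma(0) (1 - phi_1^2) = c_0 + phi_1 c_1, so
  gamma(0) = (c_0 + phi_1 c_1) / (1 - phi_1^2) = (4.066391 + (0.749)(-1.24838)) / (1 - (0.749)^2) = 3.131355 / 0.438999 = 7.132943.
  gamma(1) = phi_1 gamma(0) + c_1 = (0.749)(7.132943) + (-1.24838) = 4.094194.
Therefore gamma(1) = 4.0942 (to 4 decimal places).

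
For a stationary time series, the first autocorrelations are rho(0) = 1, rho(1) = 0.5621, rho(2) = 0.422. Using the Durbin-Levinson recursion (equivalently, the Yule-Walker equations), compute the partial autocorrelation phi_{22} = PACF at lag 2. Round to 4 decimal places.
\phi_{22} = 0.1550

The PACF at lag k is phi_{kk}, the last component of the solution
to the Yule-Walker system G_k phi = r_k where
  (G_k)_{ij} = rho(|i - j|), (r_k)_i = rho(i), i,j = 1..k.
Equivalently, Durbin-Levinson gives phi_{kk} iteratively:
  phi_{11} = rho(1)
  phi_{kk} = [rho(k) - sum_{j=1..k-1} phi_{k-1,j} rho(k-j)]
            / [1 - sum_{j=1..k-1} phi_{k-1,j} rho(j)],
  phi_{k,j} = phi_{k-1,j} - phi_{kk} phi_{k-1,k-j},  j = 1..k-1.
Step k = 1:
  phi_11 = rho(1) = 0.5621.
Step k = 2:
  phi_22 = [rho(2) - phi_11 rho(1)] / [1 - phi_11 rho(1)] = [0.422 - (0.5621)(0.5621)] / [1 - (0.5621)(0.5621)]
         = 0.10604359 / 0.68404359 = 0.155.
Therefore phi_{22} = 0.1550.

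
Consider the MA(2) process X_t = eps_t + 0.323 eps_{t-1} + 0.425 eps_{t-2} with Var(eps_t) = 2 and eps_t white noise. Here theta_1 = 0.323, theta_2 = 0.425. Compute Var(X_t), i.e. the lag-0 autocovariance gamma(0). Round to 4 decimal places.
\gamma(0) = 2.5699

For an MA(q) process X_t = eps_t + sum_i theta_i eps_{t-i} with
Var(eps_t) = sigma^2, the variance is
  gamma(0) = sigma^2 * (1 + sum_i theta_i^2).
  sum_i theta_i^2 = (0.323)^2 + (0.425)^2 = 0.104329 + 0.180625 = 0.284954.
  gamma(0) = 2 * (1 + 0.284954) = 2 * 1.284954 = 2.569908, which rounds to 2.5699.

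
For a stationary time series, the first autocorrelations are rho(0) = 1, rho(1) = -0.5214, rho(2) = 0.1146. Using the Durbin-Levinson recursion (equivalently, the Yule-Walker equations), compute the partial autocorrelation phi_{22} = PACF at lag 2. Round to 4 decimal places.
\phi_{22} = -0.2160

The PACF at lag k is phi_{kk}, the last component of the solution
to the Yule-Walker system G_k phi = r_k where
  (G_k)_{ij} = rho(|i - j|), (r_k)_i = rho(i), i,j = 1..k.
Equivalently, Durbin-Levinson gives phi_{kk} iteratively:
  phi_{11} = rho(1)
  phi_{kk} = [rho(k) - sum_{j=1..k-1} phi_{k-1,j} rho(k-j)]
            / [1 - sum_{j=1..k-1} phi_{k-1,j} rho(j)],
  phi_{k,j} = phi_{k-1,j} - phi_{kk} phi_{k-1,k-j},  j = 1..k-1.
Step k = 1:
  phi_11 = rho(1) = -0.5214.
Step k = 2:
  phi_22 = [rho(2) - phi_11 rho(1)] / [1 - phi_11 rho(1)] = [0.1146 - (-0.5214)(-0.5214)] / [1 - (-0.5214)(-0.5214)]
         = -0.15725796 / 0.72814204 = -0.216.
Therefore phi_{22} = -0.2160.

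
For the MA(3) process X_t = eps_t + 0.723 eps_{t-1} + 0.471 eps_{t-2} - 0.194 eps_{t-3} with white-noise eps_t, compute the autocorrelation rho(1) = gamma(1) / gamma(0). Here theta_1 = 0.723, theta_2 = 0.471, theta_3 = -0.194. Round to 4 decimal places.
\rho(1) = 0.5455

For an MA(q) process with theta_0 = 1, the autocovariance is
  gamma(k) = sigma^2 * sum_{i=0..q-k} theta_i * theta_{i+k},
and rho(k) = gamma(k) / gamma(0). Sigma^2 cancels.
  numerator   = (1)*(0.723) + (0.723)*(0.471) + (0.471)*(-0.194) = 0.972159.
  denominator = (1)^2 + (0.723)^2 + (0.471)^2 + (-0.194)^2 = 1.782206.
  rho(1) = 0.972159 / 1.782206 = 0.5455.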